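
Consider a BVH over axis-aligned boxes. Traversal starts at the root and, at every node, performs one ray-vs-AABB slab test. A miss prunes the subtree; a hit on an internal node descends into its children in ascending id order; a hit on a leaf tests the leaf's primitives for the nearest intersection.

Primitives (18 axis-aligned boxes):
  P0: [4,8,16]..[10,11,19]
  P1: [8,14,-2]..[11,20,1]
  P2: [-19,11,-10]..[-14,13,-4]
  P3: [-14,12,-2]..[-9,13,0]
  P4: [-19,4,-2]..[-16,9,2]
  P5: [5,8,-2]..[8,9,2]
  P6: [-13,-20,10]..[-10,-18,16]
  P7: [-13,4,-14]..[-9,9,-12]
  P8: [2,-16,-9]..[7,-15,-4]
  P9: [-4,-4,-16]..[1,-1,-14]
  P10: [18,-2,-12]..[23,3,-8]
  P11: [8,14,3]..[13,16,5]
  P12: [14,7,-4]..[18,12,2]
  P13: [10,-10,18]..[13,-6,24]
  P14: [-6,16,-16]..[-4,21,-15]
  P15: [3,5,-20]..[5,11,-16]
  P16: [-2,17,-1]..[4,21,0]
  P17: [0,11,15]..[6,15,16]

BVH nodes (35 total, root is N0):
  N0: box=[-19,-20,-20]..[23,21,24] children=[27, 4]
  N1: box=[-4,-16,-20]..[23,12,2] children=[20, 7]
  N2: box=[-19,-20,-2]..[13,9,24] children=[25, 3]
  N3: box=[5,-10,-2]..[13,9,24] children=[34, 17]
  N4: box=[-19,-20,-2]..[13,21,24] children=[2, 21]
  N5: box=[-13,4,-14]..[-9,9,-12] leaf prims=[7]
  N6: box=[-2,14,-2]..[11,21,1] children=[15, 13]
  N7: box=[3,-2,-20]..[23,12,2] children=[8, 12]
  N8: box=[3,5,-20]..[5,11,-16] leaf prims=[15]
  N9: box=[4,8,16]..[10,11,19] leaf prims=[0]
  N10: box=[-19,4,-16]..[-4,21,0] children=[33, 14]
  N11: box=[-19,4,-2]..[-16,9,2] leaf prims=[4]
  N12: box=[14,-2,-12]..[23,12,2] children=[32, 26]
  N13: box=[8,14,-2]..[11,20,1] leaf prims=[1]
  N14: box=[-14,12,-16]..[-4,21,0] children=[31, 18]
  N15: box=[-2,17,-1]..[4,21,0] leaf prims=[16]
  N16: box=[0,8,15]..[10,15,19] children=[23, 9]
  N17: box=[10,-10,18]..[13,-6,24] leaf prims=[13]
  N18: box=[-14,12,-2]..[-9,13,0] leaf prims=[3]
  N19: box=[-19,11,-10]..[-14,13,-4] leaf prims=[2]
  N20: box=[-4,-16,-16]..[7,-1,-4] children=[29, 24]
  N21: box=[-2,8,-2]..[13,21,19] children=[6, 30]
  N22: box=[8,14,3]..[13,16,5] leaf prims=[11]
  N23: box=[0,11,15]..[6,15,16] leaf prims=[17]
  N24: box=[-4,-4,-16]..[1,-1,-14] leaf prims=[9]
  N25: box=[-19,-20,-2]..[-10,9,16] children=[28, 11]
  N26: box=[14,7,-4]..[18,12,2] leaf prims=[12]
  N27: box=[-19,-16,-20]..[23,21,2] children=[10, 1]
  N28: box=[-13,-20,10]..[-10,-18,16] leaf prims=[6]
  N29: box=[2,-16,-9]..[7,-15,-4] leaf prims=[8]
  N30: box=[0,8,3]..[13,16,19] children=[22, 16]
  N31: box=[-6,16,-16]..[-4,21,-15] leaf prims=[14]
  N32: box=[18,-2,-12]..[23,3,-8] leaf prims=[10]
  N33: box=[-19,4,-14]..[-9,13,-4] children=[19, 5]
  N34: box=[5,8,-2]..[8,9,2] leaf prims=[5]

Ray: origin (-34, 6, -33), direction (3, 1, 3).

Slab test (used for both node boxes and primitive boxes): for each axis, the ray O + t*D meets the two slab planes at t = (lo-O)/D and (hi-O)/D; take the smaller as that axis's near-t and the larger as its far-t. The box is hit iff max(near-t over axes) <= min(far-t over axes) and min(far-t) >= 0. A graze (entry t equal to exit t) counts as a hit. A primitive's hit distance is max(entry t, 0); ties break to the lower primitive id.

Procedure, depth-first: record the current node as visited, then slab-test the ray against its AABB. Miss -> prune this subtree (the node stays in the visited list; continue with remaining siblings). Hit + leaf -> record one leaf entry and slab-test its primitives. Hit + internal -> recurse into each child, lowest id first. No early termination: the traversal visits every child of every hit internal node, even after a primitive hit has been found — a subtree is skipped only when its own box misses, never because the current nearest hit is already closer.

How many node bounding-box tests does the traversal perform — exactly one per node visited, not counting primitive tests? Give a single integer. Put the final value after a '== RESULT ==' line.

Trace the traversal:
N0 x:[5,19] y:[-26,15] z:[13/3,19] -> hit [5,15], descend [4, 27]
  N4 x:[5,47/3] y:[-26,15] z:[31/3,19] -> hit [31/3,15], descend [2, 21]
    N2 x:[5,47/3] y:[-26,3] z:[31/3,19] -> miss, prune
    N21 x:[32/3,47/3] y:[2,15] z:[31/3,52/3] -> hit [32/3,15], descend [6, 30]
      N6 x:[32/3,15] y:[8,15] z:[31/3,34/3] -> hit [32/3,34/3], descend [13, 15]
        N13 x:[14,15] y:[8,14] z:[31/3,34/3] -> miss, prune
        N15 x:[32/3,38/3] y:[11,15] z:[32/3,11] -> hit [11,11] leaf, test {P16@t=11}
      N30 x:[34/3,47/3] y:[2,10] z:[12,52/3] -> miss, prune
  N27 x:[5,19] y:[-22,15] z:[13/3,35/3] -> hit [5,35/3], descend [1, 10]
    N1 x:[10,19] y:[-22,6] z:[13/3,35/3] -> miss, prune
    N10 x:[5,10] y:[-2,15] z:[17/3,11] -> hit [17/3,10], descend [14, 33]
      N14 x:[20/3,10] y:[6,15] z:[17/3,11] -> hit [20/3,10], descend [18, 31]
        N18 x:[20/3,25/3] y:[6,7] z:[31/3,11] -> miss, prune
        N31 x:[28/3,10] y:[10,15] z:[17/3,6] -> miss, prune
      N33 x:[5,25/3] y:[-2,7] z:[19/3,29/3] -> hit [19/3,7], descend [5, 19]
        N5 x:[7,25/3] y:[-2,3] z:[19/3,7] -> miss, prune
        N19 x:[5,20/3] y:[5,7] z:[23/3,29/3] -> miss, prune

Summary -> nodes [0, 4, 2, 21, 6, 13, 15, 30, 27, 1, 10, 14, 18, 31, 33, 5, 19]; box-tests=17; leaf-entries=1; first=P16

== RESULT ==
17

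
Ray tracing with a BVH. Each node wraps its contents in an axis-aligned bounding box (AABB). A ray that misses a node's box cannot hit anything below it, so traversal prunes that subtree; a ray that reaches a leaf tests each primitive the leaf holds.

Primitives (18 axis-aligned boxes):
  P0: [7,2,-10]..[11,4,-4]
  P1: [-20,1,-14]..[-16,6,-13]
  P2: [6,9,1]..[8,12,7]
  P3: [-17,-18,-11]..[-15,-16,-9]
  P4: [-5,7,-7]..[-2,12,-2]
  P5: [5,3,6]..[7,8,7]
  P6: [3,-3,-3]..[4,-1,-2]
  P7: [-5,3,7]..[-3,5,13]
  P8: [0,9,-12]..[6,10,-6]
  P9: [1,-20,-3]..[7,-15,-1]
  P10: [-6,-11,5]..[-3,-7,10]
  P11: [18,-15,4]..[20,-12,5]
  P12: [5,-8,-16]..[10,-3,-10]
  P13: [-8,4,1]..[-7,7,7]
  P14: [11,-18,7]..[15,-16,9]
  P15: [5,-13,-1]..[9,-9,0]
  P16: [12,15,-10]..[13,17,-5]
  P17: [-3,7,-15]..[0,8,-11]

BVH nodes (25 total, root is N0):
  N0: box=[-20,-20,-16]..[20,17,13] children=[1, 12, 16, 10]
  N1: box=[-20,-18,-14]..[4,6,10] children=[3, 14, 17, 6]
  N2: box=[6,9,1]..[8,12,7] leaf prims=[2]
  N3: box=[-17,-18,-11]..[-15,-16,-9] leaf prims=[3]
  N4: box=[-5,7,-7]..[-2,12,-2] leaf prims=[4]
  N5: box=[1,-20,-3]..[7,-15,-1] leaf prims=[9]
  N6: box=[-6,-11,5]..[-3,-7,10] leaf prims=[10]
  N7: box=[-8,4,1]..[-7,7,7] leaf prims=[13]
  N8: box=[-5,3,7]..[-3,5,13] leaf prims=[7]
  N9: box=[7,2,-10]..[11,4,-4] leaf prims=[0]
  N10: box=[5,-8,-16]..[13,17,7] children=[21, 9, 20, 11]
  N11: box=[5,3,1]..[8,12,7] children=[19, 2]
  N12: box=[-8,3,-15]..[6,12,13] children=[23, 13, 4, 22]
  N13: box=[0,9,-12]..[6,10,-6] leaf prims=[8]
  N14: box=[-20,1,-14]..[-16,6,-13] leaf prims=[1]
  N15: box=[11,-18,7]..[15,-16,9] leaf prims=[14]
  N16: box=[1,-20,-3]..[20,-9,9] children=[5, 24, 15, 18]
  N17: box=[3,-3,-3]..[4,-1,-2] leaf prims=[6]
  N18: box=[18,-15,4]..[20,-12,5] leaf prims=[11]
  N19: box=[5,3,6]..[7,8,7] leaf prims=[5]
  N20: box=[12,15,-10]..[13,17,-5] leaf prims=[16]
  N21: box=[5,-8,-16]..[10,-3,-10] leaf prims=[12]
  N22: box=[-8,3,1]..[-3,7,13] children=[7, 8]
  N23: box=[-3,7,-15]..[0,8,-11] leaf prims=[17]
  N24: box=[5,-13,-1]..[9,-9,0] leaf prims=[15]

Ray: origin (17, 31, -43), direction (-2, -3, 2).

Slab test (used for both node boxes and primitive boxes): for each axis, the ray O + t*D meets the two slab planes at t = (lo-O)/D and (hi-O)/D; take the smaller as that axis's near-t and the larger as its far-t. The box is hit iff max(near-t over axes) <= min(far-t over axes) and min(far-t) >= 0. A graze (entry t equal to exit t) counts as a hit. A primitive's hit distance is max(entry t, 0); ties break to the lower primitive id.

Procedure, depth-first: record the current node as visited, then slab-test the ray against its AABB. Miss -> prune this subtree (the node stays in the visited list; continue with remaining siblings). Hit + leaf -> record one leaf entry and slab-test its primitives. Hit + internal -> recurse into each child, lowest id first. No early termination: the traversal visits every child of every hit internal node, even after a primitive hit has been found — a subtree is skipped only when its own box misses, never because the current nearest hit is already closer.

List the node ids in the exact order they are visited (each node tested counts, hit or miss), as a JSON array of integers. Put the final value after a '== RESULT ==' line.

Traverse from the root:
N0 x:[-3/2,37/2] y:[14/3,17] z:[27/2,28] -> hit [27/2,17], descend [1, 10, 12, 16]
  N1 x:[13/2,37/2] y:[25/3,49/3] z:[29/2,53/2] -> hit [29/2,49/3], descend [3, 6, 14, 17]
    N3 x:[16,17] y:[47/3,49/3] z:[16,17] -> hit [16,49/3] leaf, test {P3@t=16}
    N6 x:[10,23/2] y:[38/3,14] z:[24,53/2] -> miss, prune
    N14 x:[33/2,37/2] y:[25/3,10] z:[29/2,15] -> miss, prune
    N17 x:[13/2,7] y:[32/3,34/3] z:[20,41/2] -> miss, prune
  N10 x:[2,6] y:[14/3,13] z:[27/2,25] -> miss, prune
  N12 x:[11/2,25/2] y:[19/3,28/3] z:[14,28] -> miss, prune
  N16 x:[-3/2,8] y:[40/3,17] z:[20,26] -> miss, prune

Visited [0, 1, 3, 6, 14, 17, 10, 12, 16]. Tests: 9 box, 1 leaf. Nearest: P3.

== RESULT ==
[0, 1, 3, 6, 14, 17, 10, 12, 16]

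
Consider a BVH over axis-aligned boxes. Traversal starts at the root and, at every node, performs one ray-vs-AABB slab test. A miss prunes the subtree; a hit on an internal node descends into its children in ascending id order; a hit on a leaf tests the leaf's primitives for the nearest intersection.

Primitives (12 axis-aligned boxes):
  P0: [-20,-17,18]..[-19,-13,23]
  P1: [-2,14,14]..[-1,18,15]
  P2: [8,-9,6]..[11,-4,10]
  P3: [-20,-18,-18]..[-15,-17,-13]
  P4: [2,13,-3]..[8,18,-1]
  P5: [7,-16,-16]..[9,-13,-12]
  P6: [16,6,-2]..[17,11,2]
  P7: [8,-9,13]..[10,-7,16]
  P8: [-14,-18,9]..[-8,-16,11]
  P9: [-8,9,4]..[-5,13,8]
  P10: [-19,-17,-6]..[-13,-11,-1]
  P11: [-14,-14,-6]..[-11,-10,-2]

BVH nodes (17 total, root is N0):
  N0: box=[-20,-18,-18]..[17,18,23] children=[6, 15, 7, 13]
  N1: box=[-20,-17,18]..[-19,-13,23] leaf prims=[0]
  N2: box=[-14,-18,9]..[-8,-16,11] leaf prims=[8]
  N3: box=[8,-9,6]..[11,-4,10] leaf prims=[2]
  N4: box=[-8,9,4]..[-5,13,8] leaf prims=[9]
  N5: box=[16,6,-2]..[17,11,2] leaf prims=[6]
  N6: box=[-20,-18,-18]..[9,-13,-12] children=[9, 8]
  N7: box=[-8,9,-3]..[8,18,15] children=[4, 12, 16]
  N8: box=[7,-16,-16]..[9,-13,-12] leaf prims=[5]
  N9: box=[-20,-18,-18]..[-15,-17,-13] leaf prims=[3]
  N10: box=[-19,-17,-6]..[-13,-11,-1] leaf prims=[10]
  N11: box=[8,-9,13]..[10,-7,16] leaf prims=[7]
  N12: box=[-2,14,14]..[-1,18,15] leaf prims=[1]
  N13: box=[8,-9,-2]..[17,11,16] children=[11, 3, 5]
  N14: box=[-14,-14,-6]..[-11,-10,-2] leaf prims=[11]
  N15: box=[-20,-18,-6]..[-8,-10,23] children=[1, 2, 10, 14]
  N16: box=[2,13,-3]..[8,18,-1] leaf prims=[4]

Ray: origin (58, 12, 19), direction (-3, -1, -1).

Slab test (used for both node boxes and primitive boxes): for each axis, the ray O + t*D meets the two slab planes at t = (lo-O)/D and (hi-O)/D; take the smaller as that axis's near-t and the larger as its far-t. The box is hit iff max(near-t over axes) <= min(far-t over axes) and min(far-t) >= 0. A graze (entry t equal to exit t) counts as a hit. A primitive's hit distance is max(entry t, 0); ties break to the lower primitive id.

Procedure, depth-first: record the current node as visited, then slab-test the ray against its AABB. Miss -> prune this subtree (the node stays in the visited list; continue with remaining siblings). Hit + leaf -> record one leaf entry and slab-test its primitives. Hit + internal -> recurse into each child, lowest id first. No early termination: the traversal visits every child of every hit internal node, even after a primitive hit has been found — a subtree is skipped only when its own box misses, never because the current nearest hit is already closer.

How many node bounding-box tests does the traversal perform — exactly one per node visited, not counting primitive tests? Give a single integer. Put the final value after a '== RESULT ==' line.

Traverse from the root:
N0 x:[41/3,26] y:[-6,30] z:[-4,37] -> hit [41/3,26], descend [6, 7, 13, 15]
  N6 x:[49/3,26] y:[25,30] z:[31,37] -> miss, prune
  N7 x:[50/3,22] y:[-6,3] z:[4,22] -> miss, prune
  N13 x:[41/3,50/3] y:[1,21] z:[3,21] -> hit [41/3,50/3], descend [3, 5, 11]
    N3 x:[47/3,50/3] y:[16,21] z:[9,13] -> miss, prune
    N5 x:[41/3,14] y:[1,6] z:[17,21] -> miss, prune
    N11 x:[16,50/3] y:[19,21] z:[3,6] -> miss, prune
  N15 x:[22,26] y:[22,30] z:[-4,25] -> hit [22,25], descend [1, 2, 10, 14]
    N1 x:[77/3,26] y:[25,29] z:[-4,1] -> miss, prune
    N2 x:[22,24] y:[28,30] z:[8,10] -> miss, prune
    N10 x:[71/3,77/3] y:[23,29] z:[20,25] -> hit [71/3,25] leaf, test {P10@t=71/3}
    N14 x:[23,24] y:[22,26] z:[21,25] -> hit [23,24] leaf, test {P11@t=23}

12 AABB tests over nodes [0, 6, 7, 13, 3, 5, 11, 15, 1, 2, 10, 14]; 2 leaves entered; closest P11.

== RESULT ==
12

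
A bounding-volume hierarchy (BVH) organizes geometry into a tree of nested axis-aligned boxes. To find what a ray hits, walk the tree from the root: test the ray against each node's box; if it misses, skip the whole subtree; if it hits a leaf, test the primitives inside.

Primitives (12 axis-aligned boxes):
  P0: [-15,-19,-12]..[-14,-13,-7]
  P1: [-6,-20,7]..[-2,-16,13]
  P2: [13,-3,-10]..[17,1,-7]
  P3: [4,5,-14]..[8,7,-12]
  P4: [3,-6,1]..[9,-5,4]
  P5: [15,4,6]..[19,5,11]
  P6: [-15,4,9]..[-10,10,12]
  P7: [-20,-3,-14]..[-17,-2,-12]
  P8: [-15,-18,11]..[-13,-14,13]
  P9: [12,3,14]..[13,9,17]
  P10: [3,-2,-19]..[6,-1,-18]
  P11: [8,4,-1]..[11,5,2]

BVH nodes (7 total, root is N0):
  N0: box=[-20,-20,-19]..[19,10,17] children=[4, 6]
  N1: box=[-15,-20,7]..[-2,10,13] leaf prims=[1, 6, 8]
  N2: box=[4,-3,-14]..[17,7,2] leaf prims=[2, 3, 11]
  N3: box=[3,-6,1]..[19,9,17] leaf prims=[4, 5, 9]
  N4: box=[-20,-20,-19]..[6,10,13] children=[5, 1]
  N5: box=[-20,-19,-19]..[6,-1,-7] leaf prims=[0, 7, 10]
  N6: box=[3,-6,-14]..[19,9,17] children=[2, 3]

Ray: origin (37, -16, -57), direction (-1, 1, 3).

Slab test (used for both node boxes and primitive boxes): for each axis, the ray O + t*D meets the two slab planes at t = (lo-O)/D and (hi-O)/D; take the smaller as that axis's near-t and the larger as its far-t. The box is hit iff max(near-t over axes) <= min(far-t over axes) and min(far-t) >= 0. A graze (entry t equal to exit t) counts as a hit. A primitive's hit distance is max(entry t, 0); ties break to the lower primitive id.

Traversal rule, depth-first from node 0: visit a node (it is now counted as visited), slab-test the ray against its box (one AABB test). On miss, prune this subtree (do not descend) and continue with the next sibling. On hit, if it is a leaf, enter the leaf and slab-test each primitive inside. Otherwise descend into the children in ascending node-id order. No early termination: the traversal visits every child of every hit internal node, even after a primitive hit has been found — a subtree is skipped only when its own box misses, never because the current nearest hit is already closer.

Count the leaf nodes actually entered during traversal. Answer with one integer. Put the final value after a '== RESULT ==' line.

Traverse from the root:
N0 x:[18,57] y:[-4,26] z:[38/3,74/3] -> hit [18,74/3], descend [4, 6]
  N4 x:[31,57] y:[-4,26] z:[38/3,70/3] -> miss, prune
  N6 x:[18,34] y:[10,25] z:[43/3,74/3] -> hit [18,74/3], descend [2, 3]
    N2 x:[20,33] y:[13,23] z:[43/3,59/3] -> miss, prune
    N3 x:[18,34] y:[10,25] z:[58/3,74/3] -> hit [58/3,74/3] leaf, test {P4(miss), P5@t=21, P9@t=24}

Summary -> nodes [0, 4, 6, 2, 3]; box-tests=5; leaf-entries=1; first=P5

== RESULT ==
1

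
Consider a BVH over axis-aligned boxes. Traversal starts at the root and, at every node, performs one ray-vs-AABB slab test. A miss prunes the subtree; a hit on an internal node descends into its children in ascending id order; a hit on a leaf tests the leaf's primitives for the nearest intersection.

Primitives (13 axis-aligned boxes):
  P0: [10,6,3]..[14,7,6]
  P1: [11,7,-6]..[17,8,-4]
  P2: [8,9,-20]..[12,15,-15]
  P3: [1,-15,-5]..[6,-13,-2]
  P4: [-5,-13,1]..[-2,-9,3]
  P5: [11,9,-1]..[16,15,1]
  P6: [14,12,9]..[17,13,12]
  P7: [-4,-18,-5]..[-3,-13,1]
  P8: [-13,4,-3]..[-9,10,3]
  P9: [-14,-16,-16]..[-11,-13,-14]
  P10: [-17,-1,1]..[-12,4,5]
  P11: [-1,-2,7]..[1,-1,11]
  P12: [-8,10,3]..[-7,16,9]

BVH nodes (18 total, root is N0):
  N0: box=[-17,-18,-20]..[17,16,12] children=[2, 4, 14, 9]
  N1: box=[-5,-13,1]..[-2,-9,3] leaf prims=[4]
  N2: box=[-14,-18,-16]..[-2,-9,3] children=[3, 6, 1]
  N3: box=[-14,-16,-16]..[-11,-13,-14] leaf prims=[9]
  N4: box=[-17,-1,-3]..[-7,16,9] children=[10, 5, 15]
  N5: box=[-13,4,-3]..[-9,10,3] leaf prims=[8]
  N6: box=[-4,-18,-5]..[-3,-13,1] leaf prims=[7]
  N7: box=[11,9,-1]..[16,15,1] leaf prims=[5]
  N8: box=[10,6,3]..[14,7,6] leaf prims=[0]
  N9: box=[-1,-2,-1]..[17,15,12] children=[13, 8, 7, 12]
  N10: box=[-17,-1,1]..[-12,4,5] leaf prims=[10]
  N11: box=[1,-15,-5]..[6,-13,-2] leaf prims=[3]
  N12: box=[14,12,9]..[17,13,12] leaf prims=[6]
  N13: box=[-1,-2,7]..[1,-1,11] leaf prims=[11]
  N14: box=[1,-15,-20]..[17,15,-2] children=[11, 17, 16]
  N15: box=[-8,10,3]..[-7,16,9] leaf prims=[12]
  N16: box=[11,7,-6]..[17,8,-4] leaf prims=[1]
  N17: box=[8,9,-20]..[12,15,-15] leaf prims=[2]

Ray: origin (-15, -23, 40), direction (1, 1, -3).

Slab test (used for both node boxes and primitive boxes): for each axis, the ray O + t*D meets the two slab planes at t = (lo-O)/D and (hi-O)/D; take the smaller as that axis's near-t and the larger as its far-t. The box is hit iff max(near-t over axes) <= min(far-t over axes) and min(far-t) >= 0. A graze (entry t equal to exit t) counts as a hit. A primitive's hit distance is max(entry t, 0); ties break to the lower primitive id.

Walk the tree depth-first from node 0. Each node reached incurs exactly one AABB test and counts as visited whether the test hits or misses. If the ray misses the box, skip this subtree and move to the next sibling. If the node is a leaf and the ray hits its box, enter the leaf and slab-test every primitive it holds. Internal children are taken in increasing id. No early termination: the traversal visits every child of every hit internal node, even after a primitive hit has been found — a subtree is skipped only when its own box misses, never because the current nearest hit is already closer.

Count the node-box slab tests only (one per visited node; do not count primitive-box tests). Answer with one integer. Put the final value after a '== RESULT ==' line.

Trace the traversal:
N0 x:[-2,32] y:[5,39] z:[28/3,20] -> hit [28/3,20], descend [2, 4, 9, 14]
  N2 x:[1,13] y:[5,14] z:[37/3,56/3] -> hit [37/3,13], descend [1, 3, 6]
    N1 x:[10,13] y:[10,14] z:[37/3,13] -> hit [37/3,13] leaf, test {P4@t=37/3}
    N3 x:[1,4] y:[7,10] z:[18,56/3] -> miss, prune
    N6 x:[11,12] y:[5,10] z:[13,15] -> miss, prune
  N4 x:[-2,8] y:[22,39] z:[31/3,43/3] -> miss, prune
  N9 x:[14,32] y:[21,38] z:[28/3,41/3] -> miss, prune
  N14 x:[16,32] y:[8,38] z:[14,20] -> hit [16,20], descend [11, 16, 17]
    N11 x:[16,21] y:[8,10] z:[14,15] -> miss, prune
    N16 x:[26,32] y:[30,31] z:[44/3,46/3] -> miss, prune
    N17 x:[23,27] y:[32,38] z:[55/3,20] -> miss, prune

11 AABB tests over nodes [0, 2, 1, 3, 6, 4, 9, 14, 11, 16, 17]; 1 leaf entered; closest P4.

== RESULT ==
11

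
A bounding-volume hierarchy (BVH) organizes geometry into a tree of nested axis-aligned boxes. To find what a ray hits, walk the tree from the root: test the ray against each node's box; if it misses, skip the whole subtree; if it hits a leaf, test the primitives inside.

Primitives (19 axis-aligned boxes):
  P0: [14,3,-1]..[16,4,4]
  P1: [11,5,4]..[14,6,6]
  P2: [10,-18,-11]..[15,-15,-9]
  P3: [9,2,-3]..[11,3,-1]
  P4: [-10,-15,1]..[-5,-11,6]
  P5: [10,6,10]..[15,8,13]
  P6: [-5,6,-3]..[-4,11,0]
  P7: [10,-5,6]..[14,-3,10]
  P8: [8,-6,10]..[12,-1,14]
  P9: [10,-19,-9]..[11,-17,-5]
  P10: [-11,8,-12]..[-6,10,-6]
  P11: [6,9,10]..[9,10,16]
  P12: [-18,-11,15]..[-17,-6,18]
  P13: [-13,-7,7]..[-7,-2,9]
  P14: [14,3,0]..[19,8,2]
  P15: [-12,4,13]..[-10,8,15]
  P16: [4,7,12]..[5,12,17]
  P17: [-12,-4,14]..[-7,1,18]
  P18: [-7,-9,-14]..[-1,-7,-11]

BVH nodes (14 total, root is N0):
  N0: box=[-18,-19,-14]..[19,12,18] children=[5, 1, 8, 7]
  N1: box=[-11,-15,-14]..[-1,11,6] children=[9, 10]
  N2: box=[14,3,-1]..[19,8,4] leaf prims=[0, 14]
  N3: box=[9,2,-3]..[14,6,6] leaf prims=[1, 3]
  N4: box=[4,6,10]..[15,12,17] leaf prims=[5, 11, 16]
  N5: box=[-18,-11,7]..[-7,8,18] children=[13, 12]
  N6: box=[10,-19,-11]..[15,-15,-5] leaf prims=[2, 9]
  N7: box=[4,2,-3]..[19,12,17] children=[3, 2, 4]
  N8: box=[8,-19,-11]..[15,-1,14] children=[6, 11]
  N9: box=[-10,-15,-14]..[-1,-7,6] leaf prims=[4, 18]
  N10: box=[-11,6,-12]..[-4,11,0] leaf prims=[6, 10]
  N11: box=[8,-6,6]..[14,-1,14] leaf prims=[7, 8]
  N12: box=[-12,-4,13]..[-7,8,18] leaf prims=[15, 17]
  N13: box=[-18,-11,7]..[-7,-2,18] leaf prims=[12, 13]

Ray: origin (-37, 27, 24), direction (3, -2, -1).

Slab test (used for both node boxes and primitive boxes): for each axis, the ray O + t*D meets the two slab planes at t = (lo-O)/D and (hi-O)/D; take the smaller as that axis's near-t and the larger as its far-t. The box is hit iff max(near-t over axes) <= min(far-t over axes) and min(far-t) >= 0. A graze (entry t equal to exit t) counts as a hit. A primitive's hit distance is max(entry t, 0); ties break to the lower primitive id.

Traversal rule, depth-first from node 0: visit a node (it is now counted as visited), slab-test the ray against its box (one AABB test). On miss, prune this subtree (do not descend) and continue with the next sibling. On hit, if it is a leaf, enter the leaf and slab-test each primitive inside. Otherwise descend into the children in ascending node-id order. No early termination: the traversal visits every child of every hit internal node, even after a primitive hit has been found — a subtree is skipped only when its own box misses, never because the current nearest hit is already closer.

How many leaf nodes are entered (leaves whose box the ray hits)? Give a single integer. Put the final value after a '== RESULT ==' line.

Trace the traversal:
N0 x:[19/3,56/3] y:[15/2,23] z:[6,38] -> hit [15/2,56/3], descend [1, 5, 7, 8]
  N1 x:[26/3,12] y:[8,21] z:[18,38] -> miss, prune
  N5 x:[19/3,10] y:[19/2,19] z:[6,17] -> hit [19/2,10], descend [12, 13]
    N12 x:[25/3,10] y:[19/2,31/2] z:[6,11] -> hit [19/2,10] leaf, test {P15(miss), P17(miss)}
    N13 x:[19/3,10] y:[29/2,19] z:[6,17] -> miss, prune
  N7 x:[41/3,56/3] y:[15/2,25/2] z:[7,27] -> miss, prune
  N8 x:[15,52/3] y:[14,23] z:[10,35] -> hit [15,52/3], descend [6, 11]
    N6 x:[47/3,52/3] y:[21,23] z:[29,35] -> miss, prune
    N11 x:[15,17] y:[14,33/2] z:[10,18] -> hit [15,33/2] leaf, test {P7@t=47/3, P8(miss)}

order=[0, 1, 5, 12, 13, 7, 8, 6, 11]  |boxes|=9  |leaves|=2  hit=P7

== RESULT ==
2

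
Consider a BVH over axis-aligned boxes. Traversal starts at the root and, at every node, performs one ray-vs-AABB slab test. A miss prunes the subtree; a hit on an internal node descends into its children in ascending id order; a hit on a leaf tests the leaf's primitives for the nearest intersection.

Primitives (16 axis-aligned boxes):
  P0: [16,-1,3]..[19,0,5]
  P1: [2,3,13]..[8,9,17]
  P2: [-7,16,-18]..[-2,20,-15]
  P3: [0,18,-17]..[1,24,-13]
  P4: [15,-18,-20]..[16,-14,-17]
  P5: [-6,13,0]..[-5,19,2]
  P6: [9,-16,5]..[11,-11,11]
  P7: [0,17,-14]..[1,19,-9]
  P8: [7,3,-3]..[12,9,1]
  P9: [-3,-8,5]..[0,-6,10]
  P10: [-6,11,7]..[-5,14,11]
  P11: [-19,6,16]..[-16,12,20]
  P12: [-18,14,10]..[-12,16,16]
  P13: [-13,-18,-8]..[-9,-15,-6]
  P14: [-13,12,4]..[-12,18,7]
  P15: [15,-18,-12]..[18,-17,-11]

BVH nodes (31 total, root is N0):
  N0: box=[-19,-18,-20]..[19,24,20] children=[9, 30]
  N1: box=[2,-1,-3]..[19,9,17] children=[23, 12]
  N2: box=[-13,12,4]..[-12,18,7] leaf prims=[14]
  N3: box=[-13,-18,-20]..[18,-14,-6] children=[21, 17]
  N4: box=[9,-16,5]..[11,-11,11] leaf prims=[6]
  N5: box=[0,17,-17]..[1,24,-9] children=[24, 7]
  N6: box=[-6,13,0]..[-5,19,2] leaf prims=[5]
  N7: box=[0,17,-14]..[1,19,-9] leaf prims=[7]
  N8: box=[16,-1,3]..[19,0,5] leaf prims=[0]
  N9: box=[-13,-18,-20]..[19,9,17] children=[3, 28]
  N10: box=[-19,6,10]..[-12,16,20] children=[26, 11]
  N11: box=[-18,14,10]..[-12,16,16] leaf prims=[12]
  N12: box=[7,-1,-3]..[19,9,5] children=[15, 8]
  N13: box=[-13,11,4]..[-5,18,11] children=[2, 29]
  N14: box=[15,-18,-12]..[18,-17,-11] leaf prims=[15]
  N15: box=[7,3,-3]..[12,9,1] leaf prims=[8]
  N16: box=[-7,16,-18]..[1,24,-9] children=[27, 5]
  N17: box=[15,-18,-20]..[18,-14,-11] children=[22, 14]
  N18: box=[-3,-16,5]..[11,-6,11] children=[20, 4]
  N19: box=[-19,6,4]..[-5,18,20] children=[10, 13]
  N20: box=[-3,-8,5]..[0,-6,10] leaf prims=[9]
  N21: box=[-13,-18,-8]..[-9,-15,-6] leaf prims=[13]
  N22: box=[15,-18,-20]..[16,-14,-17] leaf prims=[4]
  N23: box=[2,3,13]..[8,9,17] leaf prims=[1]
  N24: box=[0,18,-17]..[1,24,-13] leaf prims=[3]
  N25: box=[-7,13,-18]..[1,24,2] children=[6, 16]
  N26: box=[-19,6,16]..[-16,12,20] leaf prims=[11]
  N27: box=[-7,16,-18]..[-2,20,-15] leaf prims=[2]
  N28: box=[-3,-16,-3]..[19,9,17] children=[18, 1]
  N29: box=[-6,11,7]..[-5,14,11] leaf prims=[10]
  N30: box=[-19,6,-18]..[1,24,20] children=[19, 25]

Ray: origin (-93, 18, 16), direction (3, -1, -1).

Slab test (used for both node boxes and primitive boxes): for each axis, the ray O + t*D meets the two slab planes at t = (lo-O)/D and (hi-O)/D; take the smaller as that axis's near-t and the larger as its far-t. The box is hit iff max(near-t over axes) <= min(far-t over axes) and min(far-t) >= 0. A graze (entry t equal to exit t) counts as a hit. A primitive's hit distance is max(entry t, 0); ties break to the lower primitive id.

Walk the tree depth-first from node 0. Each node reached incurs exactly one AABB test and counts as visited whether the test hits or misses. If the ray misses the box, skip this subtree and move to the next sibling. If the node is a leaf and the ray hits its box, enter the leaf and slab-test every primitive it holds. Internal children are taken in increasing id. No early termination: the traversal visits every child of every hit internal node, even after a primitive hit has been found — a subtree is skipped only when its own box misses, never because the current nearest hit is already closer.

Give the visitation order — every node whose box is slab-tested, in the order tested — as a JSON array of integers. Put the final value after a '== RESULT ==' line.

Walk:
N0 x:[74/3,112/3] y:[-6,36] z:[-4,36] -> hit [74/3,36], descend [9, 30]
  N9 x:[80/3,112/3] y:[9,36] z:[-1,36] -> hit [80/3,36], descend [3, 28]
    N3 x:[80/3,37] y:[32,36] z:[22,36] -> hit [32,36], descend [17, 21]
      N17 x:[36,37] y:[32,36] z:[27,36] -> hit [36,36], descend [14, 22]
        N14 x:[36,37] y:[35,36] z:[27,28] -> miss, prune
        N22 x:[36,109/3] y:[32,36] z:[33,36] -> hit [36,36] leaf, test {P4@t=36}
      N21 x:[80/3,28] y:[33,36] z:[22,24] -> miss, prune
    N28 x:[30,112/3] y:[9,34] z:[-1,19] -> miss, prune
  N30 x:[74/3,94/3] y:[-6,12] z:[-4,34] -> miss, prune

9 AABB tests over nodes [0, 9, 3, 17, 14, 22, 21, 28, 30]; 1 leaf entered; closest P4.

== RESULT ==
[0, 9, 3, 17, 14, 22, 21, 28, 30]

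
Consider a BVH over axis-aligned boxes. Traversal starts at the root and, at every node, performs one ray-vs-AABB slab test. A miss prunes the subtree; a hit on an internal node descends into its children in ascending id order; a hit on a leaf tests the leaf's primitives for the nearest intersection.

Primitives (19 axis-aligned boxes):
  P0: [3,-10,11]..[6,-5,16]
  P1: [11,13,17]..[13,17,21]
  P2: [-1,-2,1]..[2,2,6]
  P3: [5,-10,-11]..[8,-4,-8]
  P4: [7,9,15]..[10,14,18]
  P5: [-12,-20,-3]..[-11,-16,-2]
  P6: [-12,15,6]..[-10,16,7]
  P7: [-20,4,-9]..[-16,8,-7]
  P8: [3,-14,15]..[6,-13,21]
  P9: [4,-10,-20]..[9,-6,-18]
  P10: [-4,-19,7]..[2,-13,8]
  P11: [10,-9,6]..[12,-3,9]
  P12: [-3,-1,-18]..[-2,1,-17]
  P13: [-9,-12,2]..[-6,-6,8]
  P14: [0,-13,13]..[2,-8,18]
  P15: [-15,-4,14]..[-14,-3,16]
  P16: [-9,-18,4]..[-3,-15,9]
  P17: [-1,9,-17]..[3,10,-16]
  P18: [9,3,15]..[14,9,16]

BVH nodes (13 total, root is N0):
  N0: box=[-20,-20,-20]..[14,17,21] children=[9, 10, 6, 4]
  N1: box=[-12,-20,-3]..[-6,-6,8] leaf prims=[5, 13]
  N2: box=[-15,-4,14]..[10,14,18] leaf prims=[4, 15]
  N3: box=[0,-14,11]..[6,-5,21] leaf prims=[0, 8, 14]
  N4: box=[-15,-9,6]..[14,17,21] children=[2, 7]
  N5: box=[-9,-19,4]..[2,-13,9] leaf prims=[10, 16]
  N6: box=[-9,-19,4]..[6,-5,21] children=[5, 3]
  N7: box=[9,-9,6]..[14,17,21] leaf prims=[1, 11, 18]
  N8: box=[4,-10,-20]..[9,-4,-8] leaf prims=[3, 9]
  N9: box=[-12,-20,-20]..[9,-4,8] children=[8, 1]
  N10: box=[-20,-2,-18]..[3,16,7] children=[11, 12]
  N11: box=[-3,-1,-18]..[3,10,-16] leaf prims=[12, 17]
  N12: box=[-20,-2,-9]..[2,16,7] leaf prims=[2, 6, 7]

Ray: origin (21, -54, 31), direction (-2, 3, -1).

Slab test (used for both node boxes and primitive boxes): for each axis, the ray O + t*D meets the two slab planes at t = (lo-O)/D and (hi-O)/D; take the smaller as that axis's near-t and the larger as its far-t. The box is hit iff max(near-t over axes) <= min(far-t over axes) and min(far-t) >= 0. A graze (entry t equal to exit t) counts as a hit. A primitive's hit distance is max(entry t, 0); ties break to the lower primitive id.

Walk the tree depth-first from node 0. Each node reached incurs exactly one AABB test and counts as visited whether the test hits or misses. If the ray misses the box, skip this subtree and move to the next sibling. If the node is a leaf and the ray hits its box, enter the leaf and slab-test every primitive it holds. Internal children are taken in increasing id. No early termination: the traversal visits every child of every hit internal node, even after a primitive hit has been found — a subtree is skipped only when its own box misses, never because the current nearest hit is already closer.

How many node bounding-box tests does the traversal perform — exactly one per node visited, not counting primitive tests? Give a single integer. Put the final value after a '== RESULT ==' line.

Walk:
N0 x:[7/2,41/2] y:[34/3,71/3] z:[10,51] -> hit [34/3,41/2], descend [4, 6, 9, 10]
  N4 x:[7/2,18] y:[15,71/3] z:[10,25] -> hit [15,18], descend [2, 7]
    N2 x:[11/2,18] y:[50/3,68/3] z:[13,17] -> hit [50/3,17] leaf, test {P4(miss), P15(miss)}
    N7 x:[7/2,6] y:[15,71/3] z:[10,25] -> miss, prune
  N6 x:[15/2,15] y:[35/3,49/3] z:[10,27] -> hit [35/3,15], descend [3, 5]
    N3 x:[15/2,21/2] y:[40/3,49/3] z:[10,20] -> miss, prune
    N5 x:[19/2,15] y:[35/3,41/3] z:[22,27] -> miss, prune
  N9 x:[6,33/2] y:[34/3,50/3] z:[23,51] -> miss, prune
  N10 x:[9,41/2] y:[52/3,70/3] z:[24,49] -> miss, prune

order=[0, 4, 2, 7, 6, 3, 5, 9, 10]  |boxes|=9  |leaves|=1  hit=miss

== RESULT ==
9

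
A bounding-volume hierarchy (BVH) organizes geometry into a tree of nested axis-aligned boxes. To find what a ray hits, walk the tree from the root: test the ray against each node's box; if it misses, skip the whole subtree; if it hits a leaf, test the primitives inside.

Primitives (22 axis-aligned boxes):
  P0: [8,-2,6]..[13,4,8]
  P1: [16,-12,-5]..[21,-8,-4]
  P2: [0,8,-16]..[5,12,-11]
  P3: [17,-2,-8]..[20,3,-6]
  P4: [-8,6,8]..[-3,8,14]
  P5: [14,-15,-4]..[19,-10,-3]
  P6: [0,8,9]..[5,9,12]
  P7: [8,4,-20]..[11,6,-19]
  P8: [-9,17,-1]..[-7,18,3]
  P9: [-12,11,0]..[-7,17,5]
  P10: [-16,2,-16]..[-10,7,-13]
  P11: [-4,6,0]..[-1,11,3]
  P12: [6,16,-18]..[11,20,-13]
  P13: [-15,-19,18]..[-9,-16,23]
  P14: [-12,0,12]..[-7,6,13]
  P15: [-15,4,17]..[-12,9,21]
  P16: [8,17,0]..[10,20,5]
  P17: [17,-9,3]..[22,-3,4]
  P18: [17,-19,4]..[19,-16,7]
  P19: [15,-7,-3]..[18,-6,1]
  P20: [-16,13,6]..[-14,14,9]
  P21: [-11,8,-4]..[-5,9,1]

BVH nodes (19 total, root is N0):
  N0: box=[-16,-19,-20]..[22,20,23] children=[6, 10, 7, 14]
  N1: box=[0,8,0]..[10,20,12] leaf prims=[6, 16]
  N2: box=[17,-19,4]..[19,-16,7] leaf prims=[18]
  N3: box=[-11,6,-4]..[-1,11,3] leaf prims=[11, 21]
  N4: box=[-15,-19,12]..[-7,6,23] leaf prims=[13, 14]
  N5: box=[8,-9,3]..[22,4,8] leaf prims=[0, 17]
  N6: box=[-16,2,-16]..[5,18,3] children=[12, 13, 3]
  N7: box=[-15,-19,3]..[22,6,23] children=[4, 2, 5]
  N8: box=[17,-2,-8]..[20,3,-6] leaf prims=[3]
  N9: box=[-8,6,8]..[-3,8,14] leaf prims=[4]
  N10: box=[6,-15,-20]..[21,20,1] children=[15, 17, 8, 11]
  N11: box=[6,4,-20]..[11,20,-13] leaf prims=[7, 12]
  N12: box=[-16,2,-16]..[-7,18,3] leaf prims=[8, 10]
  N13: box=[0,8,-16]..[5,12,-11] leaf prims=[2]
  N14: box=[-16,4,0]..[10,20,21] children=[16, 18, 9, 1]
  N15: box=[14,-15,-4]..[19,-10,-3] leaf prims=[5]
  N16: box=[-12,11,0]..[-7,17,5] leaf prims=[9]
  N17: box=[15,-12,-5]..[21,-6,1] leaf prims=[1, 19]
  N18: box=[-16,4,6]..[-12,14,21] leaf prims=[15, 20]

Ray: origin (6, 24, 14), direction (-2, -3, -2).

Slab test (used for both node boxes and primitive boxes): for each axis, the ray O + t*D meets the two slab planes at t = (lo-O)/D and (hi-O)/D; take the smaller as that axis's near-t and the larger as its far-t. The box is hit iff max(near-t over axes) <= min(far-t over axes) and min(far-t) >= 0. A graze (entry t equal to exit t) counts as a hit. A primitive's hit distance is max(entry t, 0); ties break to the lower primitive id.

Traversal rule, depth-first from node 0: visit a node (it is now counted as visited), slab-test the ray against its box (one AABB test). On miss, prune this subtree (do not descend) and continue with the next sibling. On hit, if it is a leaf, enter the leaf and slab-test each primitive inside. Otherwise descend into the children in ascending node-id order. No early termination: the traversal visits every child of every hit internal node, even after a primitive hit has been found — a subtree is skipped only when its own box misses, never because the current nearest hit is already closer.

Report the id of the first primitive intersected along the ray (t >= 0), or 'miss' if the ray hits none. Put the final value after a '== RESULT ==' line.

Traverse from the root:
N0 x:[-8,11] y:[4/3,43/3] z:[-9/2,17] -> hit [4/3,11], descend [6, 7, 10, 14]
  N6 x:[1/2,11] y:[2,22/3] z:[11/2,15] -> hit [11/2,22/3], descend [3, 12, 13]
    N3 x:[7/2,17/2] y:[13/3,6] z:[11/2,9] -> hit [11/2,6] leaf, test {P11(miss), P21(miss)}
    N12 x:[13/2,11] y:[2,22/3] z:[11/2,15] -> hit [13/2,22/3] leaf, test {P8(miss), P10(miss)}
    N13 x:[1/2,3] y:[4,16/3] z:[25/2,15] -> miss, prune
  N7 x:[-8,21/2] y:[6,43/3] z:[-9/2,11/2] -> miss, prune
  N10 x:[-15/2,0] y:[4/3,13] z:[13/2,17] -> miss, prune
  N14 x:[-2,11] y:[4/3,20/3] z:[-7/2,7] -> hit [4/3,20/3], descend [1, 9, 16, 18]
    N1 x:[-2,3] y:[4/3,16/3] z:[1,7] -> hit [4/3,3] leaf, test {P6(miss), P16(miss)}
    N9 x:[9/2,7] y:[16/3,6] z:[0,3] -> miss, prune
    N16 x:[13/2,9] y:[7/3,13/3] z:[9/2,7] -> miss, prune
    N18 x:[9,11] y:[10/3,20/3] z:[-7/2,4] -> miss, prune

order=[0, 6, 3, 12, 13, 7, 10, 14, 1, 9, 16, 18]  |boxes|=12  |leaves|=3  hit=miss

== RESULT ==
miss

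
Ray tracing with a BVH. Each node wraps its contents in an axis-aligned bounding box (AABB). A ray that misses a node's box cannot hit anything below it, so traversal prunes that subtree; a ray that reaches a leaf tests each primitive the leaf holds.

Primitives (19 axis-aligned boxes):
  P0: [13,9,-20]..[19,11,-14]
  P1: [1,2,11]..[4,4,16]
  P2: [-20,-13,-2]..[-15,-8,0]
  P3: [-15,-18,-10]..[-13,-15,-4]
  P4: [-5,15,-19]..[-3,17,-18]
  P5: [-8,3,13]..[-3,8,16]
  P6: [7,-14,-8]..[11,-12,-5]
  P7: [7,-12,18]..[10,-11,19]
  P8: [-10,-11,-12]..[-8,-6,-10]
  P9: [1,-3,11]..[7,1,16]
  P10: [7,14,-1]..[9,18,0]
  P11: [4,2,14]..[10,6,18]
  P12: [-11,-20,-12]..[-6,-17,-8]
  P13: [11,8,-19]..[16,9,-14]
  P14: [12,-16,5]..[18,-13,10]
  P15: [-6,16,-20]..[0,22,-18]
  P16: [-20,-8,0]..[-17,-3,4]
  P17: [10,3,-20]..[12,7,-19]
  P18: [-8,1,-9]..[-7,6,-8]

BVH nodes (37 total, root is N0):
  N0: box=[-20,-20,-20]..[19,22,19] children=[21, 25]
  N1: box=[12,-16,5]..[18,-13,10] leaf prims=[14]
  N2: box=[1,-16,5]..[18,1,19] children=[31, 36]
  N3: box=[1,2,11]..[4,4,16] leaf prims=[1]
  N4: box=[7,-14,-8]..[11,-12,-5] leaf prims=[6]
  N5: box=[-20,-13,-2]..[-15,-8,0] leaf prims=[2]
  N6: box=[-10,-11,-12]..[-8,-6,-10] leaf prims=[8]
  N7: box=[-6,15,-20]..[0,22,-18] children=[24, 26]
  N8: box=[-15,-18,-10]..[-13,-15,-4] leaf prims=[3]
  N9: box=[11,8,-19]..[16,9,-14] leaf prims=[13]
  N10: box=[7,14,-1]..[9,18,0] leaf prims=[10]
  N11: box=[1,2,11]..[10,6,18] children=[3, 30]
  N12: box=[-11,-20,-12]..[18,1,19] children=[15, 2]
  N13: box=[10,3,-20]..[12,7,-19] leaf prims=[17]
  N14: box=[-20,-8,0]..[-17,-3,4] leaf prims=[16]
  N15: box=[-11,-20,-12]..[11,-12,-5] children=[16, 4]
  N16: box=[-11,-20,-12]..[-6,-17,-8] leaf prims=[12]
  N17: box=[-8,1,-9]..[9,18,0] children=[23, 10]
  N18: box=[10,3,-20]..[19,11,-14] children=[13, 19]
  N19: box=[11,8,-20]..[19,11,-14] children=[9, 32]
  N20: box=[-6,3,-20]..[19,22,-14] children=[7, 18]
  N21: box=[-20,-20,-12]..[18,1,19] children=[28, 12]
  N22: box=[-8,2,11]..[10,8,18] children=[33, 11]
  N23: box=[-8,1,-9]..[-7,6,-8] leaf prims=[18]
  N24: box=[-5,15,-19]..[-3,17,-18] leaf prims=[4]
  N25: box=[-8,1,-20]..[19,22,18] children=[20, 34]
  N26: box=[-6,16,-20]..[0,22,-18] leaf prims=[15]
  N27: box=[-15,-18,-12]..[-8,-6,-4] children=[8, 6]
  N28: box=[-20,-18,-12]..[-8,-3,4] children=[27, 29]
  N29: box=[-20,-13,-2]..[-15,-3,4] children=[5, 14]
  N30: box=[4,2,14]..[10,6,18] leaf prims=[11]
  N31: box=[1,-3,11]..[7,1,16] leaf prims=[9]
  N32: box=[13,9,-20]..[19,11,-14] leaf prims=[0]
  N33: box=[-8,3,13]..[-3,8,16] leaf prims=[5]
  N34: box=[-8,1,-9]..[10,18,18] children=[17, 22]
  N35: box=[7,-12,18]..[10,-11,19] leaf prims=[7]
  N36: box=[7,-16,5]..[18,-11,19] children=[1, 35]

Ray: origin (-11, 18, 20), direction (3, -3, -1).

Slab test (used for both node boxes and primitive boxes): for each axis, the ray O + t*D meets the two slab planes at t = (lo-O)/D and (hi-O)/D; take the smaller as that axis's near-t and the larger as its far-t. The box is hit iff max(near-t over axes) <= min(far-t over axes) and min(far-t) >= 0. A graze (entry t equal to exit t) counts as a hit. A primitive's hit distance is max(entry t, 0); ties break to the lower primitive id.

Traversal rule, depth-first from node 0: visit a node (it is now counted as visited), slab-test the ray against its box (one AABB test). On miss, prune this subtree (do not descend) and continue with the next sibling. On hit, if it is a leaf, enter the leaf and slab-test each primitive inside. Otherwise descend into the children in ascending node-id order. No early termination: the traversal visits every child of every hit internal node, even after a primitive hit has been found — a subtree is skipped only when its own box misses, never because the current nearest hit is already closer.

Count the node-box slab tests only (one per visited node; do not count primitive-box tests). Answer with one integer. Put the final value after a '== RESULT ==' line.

Walk:
N0 x:[-3,10] y:[-4/3,38/3] z:[1,40] -> hit [1,10], descend [21, 25]
  N21 x:[-3,29/3] y:[17/3,38/3] z:[1,32] -> hit [17/3,29/3], descend [12, 28]
    N12 x:[0,29/3] y:[17/3,38/3] z:[1,32] -> hit [17/3,29/3], descend [2, 15]
      N2 x:[4,29/3] y:[17/3,34/3] z:[1,15] -> hit [17/3,29/3], descend [31, 36]
        N31 x:[4,6] y:[17/3,7] z:[4,9] -> hit [17/3,6] leaf, test {P9@t=17/3}
        N36 x:[6,29/3] y:[29/3,34/3] z:[1,15] -> hit [29/3,29/3], descend [1, 35]
          N1 x:[23/3,29/3] y:[31/3,34/3] z:[10,15] -> miss, prune
          N35 x:[6,7] y:[29/3,10] z:[1,2] -> miss, prune
      N15 x:[0,22/3] y:[10,38/3] z:[25,32] -> miss, prune
    N28 x:[-3,1] y:[7,12] z:[16,32] -> miss, prune
  N25 x:[1,10] y:[-4/3,17/3] z:[2,40] -> hit [2,17/3], descend [20, 34]
    N20 x:[5/3,10] y:[-4/3,5] z:[34,40] -> miss, prune
    N34 x:[1,7] y:[0,17/3] z:[2,29] -> hit [2,17/3], descend [17, 22]
      N17 x:[1,20/3] y:[0,17/3] z:[20,29] -> miss, prune
      N22 x:[1,7] y:[10/3,16/3] z:[2,9] -> hit [10/3,16/3], descend [11, 33]
        N11 x:[4,7] y:[4,16/3] z:[2,9] -> hit [4,16/3], descend [3, 30]
          N3 x:[4,5] y:[14/3,16/3] z:[4,9] -> hit [14/3,5] leaf, test {P1@t=14/3}
          N30 x:[5,7] y:[4,16/3] z:[2,6] -> hit [5,16/3] leaf, test {P11@t=5}
        N33 x:[1,8/3] y:[10/3,5] z:[4,7] -> miss, prune

Visited [0, 21, 12, 2, 31, 36, 1, 35, 15, 28, 25, 20, 34, 17, 22, 11, 3, 30, 33]. Tests: 19 box, 3 leaf. Nearest: P1.

== RESULT ==
19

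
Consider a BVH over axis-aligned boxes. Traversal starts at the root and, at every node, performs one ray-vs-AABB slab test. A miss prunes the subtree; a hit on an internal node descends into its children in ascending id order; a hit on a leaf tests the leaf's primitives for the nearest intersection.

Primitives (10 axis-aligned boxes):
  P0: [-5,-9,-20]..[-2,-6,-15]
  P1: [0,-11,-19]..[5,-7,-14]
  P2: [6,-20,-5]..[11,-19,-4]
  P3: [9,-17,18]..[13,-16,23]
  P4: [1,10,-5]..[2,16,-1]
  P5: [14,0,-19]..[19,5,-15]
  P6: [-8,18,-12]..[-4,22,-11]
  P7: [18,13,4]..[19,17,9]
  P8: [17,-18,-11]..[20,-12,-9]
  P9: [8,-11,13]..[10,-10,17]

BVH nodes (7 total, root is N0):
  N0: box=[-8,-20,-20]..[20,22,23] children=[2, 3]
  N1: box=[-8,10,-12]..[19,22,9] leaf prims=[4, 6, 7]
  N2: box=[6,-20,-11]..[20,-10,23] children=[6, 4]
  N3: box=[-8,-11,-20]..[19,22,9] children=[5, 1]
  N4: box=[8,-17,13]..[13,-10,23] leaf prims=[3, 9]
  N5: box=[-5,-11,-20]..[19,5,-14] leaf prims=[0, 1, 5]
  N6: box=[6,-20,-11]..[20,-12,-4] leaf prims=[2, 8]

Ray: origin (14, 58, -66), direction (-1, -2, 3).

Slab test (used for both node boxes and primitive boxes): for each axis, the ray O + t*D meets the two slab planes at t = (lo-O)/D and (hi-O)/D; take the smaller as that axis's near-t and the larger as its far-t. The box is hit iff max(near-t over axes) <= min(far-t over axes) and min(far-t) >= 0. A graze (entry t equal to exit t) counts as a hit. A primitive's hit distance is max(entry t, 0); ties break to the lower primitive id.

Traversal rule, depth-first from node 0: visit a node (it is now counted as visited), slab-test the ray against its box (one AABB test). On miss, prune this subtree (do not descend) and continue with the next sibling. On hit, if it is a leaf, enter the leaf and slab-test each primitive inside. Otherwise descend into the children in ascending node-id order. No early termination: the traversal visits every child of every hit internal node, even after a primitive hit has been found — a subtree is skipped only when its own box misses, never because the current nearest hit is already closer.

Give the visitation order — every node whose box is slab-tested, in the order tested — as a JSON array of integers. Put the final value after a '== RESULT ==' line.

Traverse from the root:
N0 x:[-6,22] y:[18,39] z:[46/3,89/3] -> hit [18,22], descend [2, 3]
  N2 x:[-6,8] y:[34,39] z:[55/3,89/3] -> miss, prune
  N3 x:[-5,22] y:[18,69/2] z:[46/3,25] -> hit [18,22], descend [1, 5]
    N1 x:[-5,22] y:[18,24] z:[18,25] -> hit [18,22] leaf, test {P4(miss), P6@t=18, P7(miss)}
    N5 x:[-5,19] y:[53/2,69/2] z:[46/3,52/3] -> miss, prune

5 AABB tests over nodes [0, 2, 3, 1, 5]; 1 leaf entered; closest P6.

== RESULT ==
[0, 2, 3, 1, 5]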